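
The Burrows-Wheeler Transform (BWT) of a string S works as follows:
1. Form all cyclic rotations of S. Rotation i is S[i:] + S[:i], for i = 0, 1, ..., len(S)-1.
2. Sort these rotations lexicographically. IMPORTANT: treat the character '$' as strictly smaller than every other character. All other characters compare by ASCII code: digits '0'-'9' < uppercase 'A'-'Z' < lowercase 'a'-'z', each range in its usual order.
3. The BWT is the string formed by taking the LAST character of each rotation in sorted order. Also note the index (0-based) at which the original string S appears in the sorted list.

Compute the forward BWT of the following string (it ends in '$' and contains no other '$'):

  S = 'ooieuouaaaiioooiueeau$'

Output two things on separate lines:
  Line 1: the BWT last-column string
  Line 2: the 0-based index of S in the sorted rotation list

All 22 rotations (rotation i = S[i:]+S[:i]):
  rot[0] = ooieuouaaaiioooiueeau$
  rot[1] = oieuouaaaiioooiueeau$o
  rot[2] = ieuouaaaiioooiueeau$oo
  rot[3] = euouaaaiioooiueeau$ooi
  rot[4] = uouaaaiioooiueeau$ooie
  rot[5] = ouaaaiioooiueeau$ooieu
  rot[6] = uaaaiioooiueeau$ooieuo
  rot[7] = aaaiioooiueeau$ooieuou
  rot[8] = aaiioooiueeau$ooieuoua
  rot[9] = aiioooiueeau$ooieuouaa
  rot[10] = iioooiueeau$ooieuouaaa
  rot[11] = ioooiueeau$ooieuouaaai
  rot[12] = oooiueeau$ooieuouaaaii
  rot[13] = ooiueeau$ooieuouaaaiio
  rot[14] = oiueeau$ooieuouaaaiioo
  rot[15] = iueeau$ooieuouaaaiiooo
  rot[16] = ueeau$ooieuouaaaiioooi
  rot[17] = eeau$ooieuouaaaiioooiu
  rot[18] = eau$ooieuouaaaiioooiue
  rot[19] = au$ooieuouaaaiioooiuee
  rot[20] = u$ooieuouaaaiioooiueea
  rot[21] = $ooieuouaaaiioooiueeau
Sorted (with $ < everything):
  sorted[0] = $ooieuouaaaiioooiueeau  (last char: 'u')
  sorted[1] = aaaiioooiueeau$ooieuou  (last char: 'u')
  sorted[2] = aaiioooiueeau$ooieuoua  (last char: 'a')
  sorted[3] = aiioooiueeau$ooieuouaa  (last char: 'a')
  sorted[4] = au$ooieuouaaaiioooiuee  (last char: 'e')
  sorted[5] = eau$ooieuouaaaiioooiue  (last char: 'e')
  sorted[6] = eeau$ooieuouaaaiioooiu  (last char: 'u')
  sorted[7] = euouaaaiioooiueeau$ooi  (last char: 'i')
  sorted[8] = ieuouaaaiioooiueeau$oo  (last char: 'o')
  sorted[9] = iioooiueeau$ooieuouaaa  (last char: 'a')
  sorted[10] = ioooiueeau$ooieuouaaai  (last char: 'i')
  sorted[11] = iueeau$ooieuouaaaiiooo  (last char: 'o')
  sorted[12] = oieuouaaaiioooiueeau$o  (last char: 'o')
  sorted[13] = oiueeau$ooieuouaaaiioo  (last char: 'o')
  sorted[14] = ooieuouaaaiioooiueeau$  (last char: '$')
  sorted[15] = ooiueeau$ooieuouaaaiio  (last char: 'o')
  sorted[16] = oooiueeau$ooieuouaaaii  (last char: 'i')
  sorted[17] = ouaaaiioooiueeau$ooieu  (last char: 'u')
  sorted[18] = u$ooieuouaaaiioooiueea  (last char: 'a')
  sorted[19] = uaaaiioooiueeau$ooieuo  (last char: 'o')
  sorted[20] = ueeau$ooieuouaaaiioooi  (last char: 'i')
  sorted[21] = uouaaaiioooiueeau$ooie  (last char: 'e')
Last column: uuaaeeuioaiooo$oiuaoie
Original string S is at sorted index 14

Answer: uuaaeeuioaiooo$oiuaoie
14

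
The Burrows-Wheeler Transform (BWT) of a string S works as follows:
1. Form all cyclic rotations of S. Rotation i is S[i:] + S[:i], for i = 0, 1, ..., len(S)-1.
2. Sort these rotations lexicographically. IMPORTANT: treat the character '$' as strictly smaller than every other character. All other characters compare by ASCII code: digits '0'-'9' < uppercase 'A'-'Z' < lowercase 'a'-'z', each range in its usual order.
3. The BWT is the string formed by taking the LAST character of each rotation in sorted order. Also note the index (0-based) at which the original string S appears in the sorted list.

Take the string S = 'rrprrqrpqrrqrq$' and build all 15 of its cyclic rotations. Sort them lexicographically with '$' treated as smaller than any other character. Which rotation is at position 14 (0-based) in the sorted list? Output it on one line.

Answer: rrqrq$rrprrqrpq

Derivation:
All 15 rotations (rotation i = S[i:]+S[:i]):
  rot[0] = rrprrqrpqrrqrq$
  rot[1] = rprrqrpqrrqrq$r
  rot[2] = prrqrpqrrqrq$rr
  rot[3] = rrqrpqrrqrq$rrp
  rot[4] = rqrpqrrqrq$rrpr
  rot[5] = qrpqrrqrq$rrprr
  rot[6] = rpqrrqrq$rrprrq
  rot[7] = pqrrqrq$rrprrqr
  rot[8] = qrrqrq$rrprrqrp
  rot[9] = rrqrq$rrprrqrpq
  rot[10] = rqrq$rrprrqrpqr
  rot[11] = qrq$rrprrqrpqrr
  rot[12] = rq$rrprrqrpqrrq
  rot[13] = q$rrprrqrpqrrqr
  rot[14] = $rrprrqrpqrrqrq
Sorted (with $ < everything):
  sorted[0] = $rrprrqrpqrrqrq
  sorted[1] = pqrrqrq$rrprrqr
  sorted[2] = prrqrpqrrqrq$rr
  sorted[3] = q$rrprrqrpqrrqr
  sorted[4] = qrpqrrqrq$rrprr
  sorted[5] = qrq$rrprrqrpqrr
  sorted[6] = qrrqrq$rrprrqrp
  sorted[7] = rpqrrqrq$rrprrq
  sorted[8] = rprrqrpqrrqrq$r
  sorted[9] = rq$rrprrqrpqrrq
  sorted[10] = rqrpqrrqrq$rrpr
  sorted[11] = rqrq$rrprrqrpqr
  sorted[12] = rrprrqrpqrrqrq$
  sorted[13] = rrqrpqrrqrq$rrp
  sorted[14] = rrqrq$rrprrqrpq
sorted[14] = rrqrq$rrprrqrpq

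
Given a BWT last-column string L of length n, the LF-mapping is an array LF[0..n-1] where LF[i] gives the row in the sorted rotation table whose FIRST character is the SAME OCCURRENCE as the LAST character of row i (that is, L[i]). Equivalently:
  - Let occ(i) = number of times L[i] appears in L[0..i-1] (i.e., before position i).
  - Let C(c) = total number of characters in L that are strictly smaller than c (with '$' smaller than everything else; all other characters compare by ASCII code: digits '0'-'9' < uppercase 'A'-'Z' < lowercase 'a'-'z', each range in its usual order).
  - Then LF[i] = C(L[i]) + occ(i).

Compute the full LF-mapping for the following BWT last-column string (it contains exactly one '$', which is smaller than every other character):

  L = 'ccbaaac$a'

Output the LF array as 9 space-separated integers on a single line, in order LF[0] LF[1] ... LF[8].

Char counts: '$':1, 'a':4, 'b':1, 'c':3
C (first-col start): C('$')=0, C('a')=1, C('b')=5, C('c')=6
L[0]='c': occ=0, LF[0]=C('c')+0=6+0=6
L[1]='c': occ=1, LF[1]=C('c')+1=6+1=7
L[2]='b': occ=0, LF[2]=C('b')+0=5+0=5
L[3]='a': occ=0, LF[3]=C('a')+0=1+0=1
L[4]='a': occ=1, LF[4]=C('a')+1=1+1=2
L[5]='a': occ=2, LF[5]=C('a')+2=1+2=3
L[6]='c': occ=2, LF[6]=C('c')+2=6+2=8
L[7]='$': occ=0, LF[7]=C('$')+0=0+0=0
L[8]='a': occ=3, LF[8]=C('a')+3=1+3=4

Answer: 6 7 5 1 2 3 8 0 4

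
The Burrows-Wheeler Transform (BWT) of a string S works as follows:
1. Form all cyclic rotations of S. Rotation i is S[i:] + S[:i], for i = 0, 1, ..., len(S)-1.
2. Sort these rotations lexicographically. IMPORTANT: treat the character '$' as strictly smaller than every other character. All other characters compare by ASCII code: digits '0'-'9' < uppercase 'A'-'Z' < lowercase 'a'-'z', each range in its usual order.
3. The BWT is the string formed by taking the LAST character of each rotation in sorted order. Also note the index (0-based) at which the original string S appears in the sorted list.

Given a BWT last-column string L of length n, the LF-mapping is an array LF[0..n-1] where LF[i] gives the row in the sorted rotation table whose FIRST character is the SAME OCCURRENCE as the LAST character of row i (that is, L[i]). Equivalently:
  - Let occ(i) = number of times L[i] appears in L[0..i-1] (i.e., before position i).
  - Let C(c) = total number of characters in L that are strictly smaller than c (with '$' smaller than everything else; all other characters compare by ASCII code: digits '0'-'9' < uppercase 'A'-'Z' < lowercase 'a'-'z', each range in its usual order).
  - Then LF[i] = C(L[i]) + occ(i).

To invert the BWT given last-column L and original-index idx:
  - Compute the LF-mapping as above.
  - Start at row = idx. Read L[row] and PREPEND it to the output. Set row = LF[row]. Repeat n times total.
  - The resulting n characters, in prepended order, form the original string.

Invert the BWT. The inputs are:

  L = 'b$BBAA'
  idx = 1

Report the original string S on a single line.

Answer: ABBAb$

Derivation:
LF mapping: 5 0 3 4 1 2
Walk LF starting at row 1, prepending L[row]:
  step 1: row=1, L[1]='$', prepend. Next row=LF[1]=0
  step 2: row=0, L[0]='b', prepend. Next row=LF[0]=5
  step 3: row=5, L[5]='A', prepend. Next row=LF[5]=2
  step 4: row=2, L[2]='B', prepend. Next row=LF[2]=3
  step 5: row=3, L[3]='B', prepend. Next row=LF[3]=4
  step 6: row=4, L[4]='A', prepend. Next row=LF[4]=1
Reversed output: ABBAb$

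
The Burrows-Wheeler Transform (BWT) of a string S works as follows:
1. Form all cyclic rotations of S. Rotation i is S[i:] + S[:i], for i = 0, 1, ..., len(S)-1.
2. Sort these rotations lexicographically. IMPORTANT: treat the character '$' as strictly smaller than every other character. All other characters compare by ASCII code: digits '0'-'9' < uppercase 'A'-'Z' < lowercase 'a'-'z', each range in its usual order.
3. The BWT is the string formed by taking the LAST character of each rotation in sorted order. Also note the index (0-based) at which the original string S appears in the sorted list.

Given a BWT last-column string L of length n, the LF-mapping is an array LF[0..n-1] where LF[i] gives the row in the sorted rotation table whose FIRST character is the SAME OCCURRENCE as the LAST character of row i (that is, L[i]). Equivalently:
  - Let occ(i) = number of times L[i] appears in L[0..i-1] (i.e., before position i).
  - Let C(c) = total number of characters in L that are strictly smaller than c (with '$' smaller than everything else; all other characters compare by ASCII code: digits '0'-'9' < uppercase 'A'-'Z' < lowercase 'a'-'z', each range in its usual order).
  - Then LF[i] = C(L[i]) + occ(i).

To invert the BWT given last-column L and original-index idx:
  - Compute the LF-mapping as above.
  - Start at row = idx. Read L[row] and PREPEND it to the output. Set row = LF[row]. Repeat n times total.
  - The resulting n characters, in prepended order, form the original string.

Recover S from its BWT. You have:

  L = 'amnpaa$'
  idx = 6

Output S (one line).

LF mapping: 1 4 5 6 2 3 0
Walk LF starting at row 6, prepending L[row]:
  step 1: row=6, L[6]='$', prepend. Next row=LF[6]=0
  step 2: row=0, L[0]='a', prepend. Next row=LF[0]=1
  step 3: row=1, L[1]='m', prepend. Next row=LF[1]=4
  step 4: row=4, L[4]='a', prepend. Next row=LF[4]=2
  step 5: row=2, L[2]='n', prepend. Next row=LF[2]=5
  step 6: row=5, L[5]='a', prepend. Next row=LF[5]=3
  step 7: row=3, L[3]='p', prepend. Next row=LF[3]=6
Reversed output: panama$

Answer: panama$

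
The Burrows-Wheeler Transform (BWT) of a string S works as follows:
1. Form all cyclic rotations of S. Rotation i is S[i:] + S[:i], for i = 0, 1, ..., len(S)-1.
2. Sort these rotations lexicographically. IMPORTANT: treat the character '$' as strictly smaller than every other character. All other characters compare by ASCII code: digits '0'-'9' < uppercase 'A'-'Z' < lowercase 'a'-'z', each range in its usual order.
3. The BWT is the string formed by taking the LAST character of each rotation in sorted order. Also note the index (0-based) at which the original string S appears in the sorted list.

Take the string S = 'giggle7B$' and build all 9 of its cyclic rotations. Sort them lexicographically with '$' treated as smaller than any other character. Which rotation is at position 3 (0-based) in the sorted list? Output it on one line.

Answer: e7B$giggl

Derivation:
All 9 rotations (rotation i = S[i:]+S[:i]):
  rot[0] = giggle7B$
  rot[1] = iggle7B$g
  rot[2] = ggle7B$gi
  rot[3] = gle7B$gig
  rot[4] = le7B$gigg
  rot[5] = e7B$giggl
  rot[6] = 7B$giggle
  rot[7] = B$giggle7
  rot[8] = $giggle7B
Sorted (with $ < everything):
  sorted[0] = $giggle7B
  sorted[1] = 7B$giggle
  sorted[2] = B$giggle7
  sorted[3] = e7B$giggl
  sorted[4] = ggle7B$gi
  sorted[5] = giggle7B$
  sorted[6] = gle7B$gig
  sorted[7] = iggle7B$g
  sorted[8] = le7B$gigg
sorted[3] = e7B$giggl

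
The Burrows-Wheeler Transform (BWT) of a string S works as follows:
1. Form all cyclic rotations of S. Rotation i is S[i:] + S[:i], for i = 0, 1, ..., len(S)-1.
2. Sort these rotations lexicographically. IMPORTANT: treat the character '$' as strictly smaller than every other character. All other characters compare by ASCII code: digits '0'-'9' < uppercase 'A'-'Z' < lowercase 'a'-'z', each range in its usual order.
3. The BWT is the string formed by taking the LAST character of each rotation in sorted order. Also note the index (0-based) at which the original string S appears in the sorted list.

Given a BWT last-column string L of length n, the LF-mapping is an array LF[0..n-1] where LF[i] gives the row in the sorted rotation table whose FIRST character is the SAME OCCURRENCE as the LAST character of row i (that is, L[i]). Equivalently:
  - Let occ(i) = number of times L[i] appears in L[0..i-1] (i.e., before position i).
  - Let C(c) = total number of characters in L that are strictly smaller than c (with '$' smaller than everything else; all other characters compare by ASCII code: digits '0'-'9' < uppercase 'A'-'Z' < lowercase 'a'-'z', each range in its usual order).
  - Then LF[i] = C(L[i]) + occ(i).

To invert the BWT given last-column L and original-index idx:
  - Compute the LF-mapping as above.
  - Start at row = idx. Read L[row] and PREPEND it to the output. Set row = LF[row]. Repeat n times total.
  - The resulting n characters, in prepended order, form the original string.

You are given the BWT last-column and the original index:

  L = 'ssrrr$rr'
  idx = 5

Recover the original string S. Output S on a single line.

Answer: rsrrrrs$

Derivation:
LF mapping: 6 7 1 2 3 0 4 5
Walk LF starting at row 5, prepending L[row]:
  step 1: row=5, L[5]='$', prepend. Next row=LF[5]=0
  step 2: row=0, L[0]='s', prepend. Next row=LF[0]=6
  step 3: row=6, L[6]='r', prepend. Next row=LF[6]=4
  step 4: row=4, L[4]='r', prepend. Next row=LF[4]=3
  step 5: row=3, L[3]='r', prepend. Next row=LF[3]=2
  step 6: row=2, L[2]='r', prepend. Next row=LF[2]=1
  step 7: row=1, L[1]='s', prepend. Next row=LF[1]=7
  step 8: row=7, L[7]='r', prepend. Next row=LF[7]=5
Reversed output: rsrrrrs$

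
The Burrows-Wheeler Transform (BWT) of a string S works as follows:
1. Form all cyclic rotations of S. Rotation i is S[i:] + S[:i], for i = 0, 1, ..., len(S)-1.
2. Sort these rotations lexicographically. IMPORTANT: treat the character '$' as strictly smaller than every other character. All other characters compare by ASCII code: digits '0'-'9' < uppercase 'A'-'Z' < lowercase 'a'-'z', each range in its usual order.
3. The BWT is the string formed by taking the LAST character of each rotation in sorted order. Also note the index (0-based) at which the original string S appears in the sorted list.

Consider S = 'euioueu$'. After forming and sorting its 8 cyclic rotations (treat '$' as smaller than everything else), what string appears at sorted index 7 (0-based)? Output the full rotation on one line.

Answer: uioueu$e

Derivation:
All 8 rotations (rotation i = S[i:]+S[:i]):
  rot[0] = euioueu$
  rot[1] = uioueu$e
  rot[2] = ioueu$eu
  rot[3] = oueu$eui
  rot[4] = ueu$euio
  rot[5] = eu$euiou
  rot[6] = u$euioue
  rot[7] = $euioueu
Sorted (with $ < everything):
  sorted[0] = $euioueu
  sorted[1] = eu$euiou
  sorted[2] = euioueu$
  sorted[3] = ioueu$eu
  sorted[4] = oueu$eui
  sorted[5] = u$euioue
  sorted[6] = ueu$euio
  sorted[7] = uioueu$e
sorted[7] = uioueu$e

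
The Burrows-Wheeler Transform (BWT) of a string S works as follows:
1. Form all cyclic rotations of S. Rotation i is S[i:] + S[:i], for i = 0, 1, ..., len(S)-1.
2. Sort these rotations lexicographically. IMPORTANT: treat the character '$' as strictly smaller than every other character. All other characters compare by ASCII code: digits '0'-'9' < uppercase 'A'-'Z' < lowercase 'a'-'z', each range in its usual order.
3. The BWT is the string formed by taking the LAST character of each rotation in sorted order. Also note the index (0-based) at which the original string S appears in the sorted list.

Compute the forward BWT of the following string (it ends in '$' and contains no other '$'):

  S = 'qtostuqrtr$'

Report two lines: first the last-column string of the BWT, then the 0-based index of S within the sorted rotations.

Answer: rtu$tqoqrst
3

Derivation:
All 11 rotations (rotation i = S[i:]+S[:i]):
  rot[0] = qtostuqrtr$
  rot[1] = tostuqrtr$q
  rot[2] = ostuqrtr$qt
  rot[3] = stuqrtr$qto
  rot[4] = tuqrtr$qtos
  rot[5] = uqrtr$qtost
  rot[6] = qrtr$qtostu
  rot[7] = rtr$qtostuq
  rot[8] = tr$qtostuqr
  rot[9] = r$qtostuqrt
  rot[10] = $qtostuqrtr
Sorted (with $ < everything):
  sorted[0] = $qtostuqrtr  (last char: 'r')
  sorted[1] = ostuqrtr$qt  (last char: 't')
  sorted[2] = qrtr$qtostu  (last char: 'u')
  sorted[3] = qtostuqrtr$  (last char: '$')
  sorted[4] = r$qtostuqrt  (last char: 't')
  sorted[5] = rtr$qtostuq  (last char: 'q')
  sorted[6] = stuqrtr$qto  (last char: 'o')
  sorted[7] = tostuqrtr$q  (last char: 'q')
  sorted[8] = tr$qtostuqr  (last char: 'r')
  sorted[9] = tuqrtr$qtos  (last char: 's')
  sorted[10] = uqrtr$qtost  (last char: 't')
Last column: rtu$tqoqrst
Original string S is at sorted index 3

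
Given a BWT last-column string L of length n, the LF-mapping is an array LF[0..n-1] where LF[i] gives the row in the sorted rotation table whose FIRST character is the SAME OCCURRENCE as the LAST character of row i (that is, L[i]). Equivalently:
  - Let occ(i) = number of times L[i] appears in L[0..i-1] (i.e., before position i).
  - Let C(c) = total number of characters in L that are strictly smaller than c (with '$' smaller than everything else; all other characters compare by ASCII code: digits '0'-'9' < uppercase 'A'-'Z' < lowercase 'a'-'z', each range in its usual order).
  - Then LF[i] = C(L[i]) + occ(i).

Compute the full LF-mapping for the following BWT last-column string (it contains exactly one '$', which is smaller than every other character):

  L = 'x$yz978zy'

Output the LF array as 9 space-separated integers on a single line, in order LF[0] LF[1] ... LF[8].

Answer: 4 0 5 7 3 1 2 8 6

Derivation:
Char counts: '$':1, '7':1, '8':1, '9':1, 'x':1, 'y':2, 'z':2
C (first-col start): C('$')=0, C('7')=1, C('8')=2, C('9')=3, C('x')=4, C('y')=5, C('z')=7
L[0]='x': occ=0, LF[0]=C('x')+0=4+0=4
L[1]='$': occ=0, LF[1]=C('$')+0=0+0=0
L[2]='y': occ=0, LF[2]=C('y')+0=5+0=5
L[3]='z': occ=0, LF[3]=C('z')+0=7+0=7
L[4]='9': occ=0, LF[4]=C('9')+0=3+0=3
L[5]='7': occ=0, LF[5]=C('7')+0=1+0=1
L[6]='8': occ=0, LF[6]=C('8')+0=2+0=2
L[7]='z': occ=1, LF[7]=C('z')+1=7+1=8
L[8]='y': occ=1, LF[8]=C('y')+1=5+1=6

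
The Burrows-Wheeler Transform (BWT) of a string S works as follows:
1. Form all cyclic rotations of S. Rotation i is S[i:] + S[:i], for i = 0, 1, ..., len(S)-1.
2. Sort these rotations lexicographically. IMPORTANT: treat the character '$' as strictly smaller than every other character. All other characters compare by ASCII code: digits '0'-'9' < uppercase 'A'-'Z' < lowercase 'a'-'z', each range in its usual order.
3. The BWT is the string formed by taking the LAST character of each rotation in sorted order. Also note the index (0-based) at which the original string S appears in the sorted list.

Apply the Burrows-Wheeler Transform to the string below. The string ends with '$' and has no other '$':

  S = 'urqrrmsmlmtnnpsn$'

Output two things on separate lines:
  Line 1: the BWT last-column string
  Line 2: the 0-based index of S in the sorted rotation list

All 17 rotations (rotation i = S[i:]+S[:i]):
  rot[0] = urqrrmsmlmtnnpsn$
  rot[1] = rqrrmsmlmtnnpsn$u
  rot[2] = qrrmsmlmtnnpsn$ur
  rot[3] = rrmsmlmtnnpsn$urq
  rot[4] = rmsmlmtnnpsn$urqr
  rot[5] = msmlmtnnpsn$urqrr
  rot[6] = smlmtnnpsn$urqrrm
  rot[7] = mlmtnnpsn$urqrrms
  rot[8] = lmtnnpsn$urqrrmsm
  rot[9] = mtnnpsn$urqrrmsml
  rot[10] = tnnpsn$urqrrmsmlm
  rot[11] = nnpsn$urqrrmsmlmt
  rot[12] = npsn$urqrrmsmlmtn
  rot[13] = psn$urqrrmsmlmtnn
  rot[14] = sn$urqrrmsmlmtnnp
  rot[15] = n$urqrrmsmlmtnnps
  rot[16] = $urqrrmsmlmtnnpsn
Sorted (with $ < everything):
  sorted[0] = $urqrrmsmlmtnnpsn  (last char: 'n')
  sorted[1] = lmtnnpsn$urqrrmsm  (last char: 'm')
  sorted[2] = mlmtnnpsn$urqrrms  (last char: 's')
  sorted[3] = msmlmtnnpsn$urqrr  (last char: 'r')
  sorted[4] = mtnnpsn$urqrrmsml  (last char: 'l')
  sorted[5] = n$urqrrmsmlmtnnps  (last char: 's')
  sorted[6] = nnpsn$urqrrmsmlmt  (last char: 't')
  sorted[7] = npsn$urqrrmsmlmtn  (last char: 'n')
  sorted[8] = psn$urqrrmsmlmtnn  (last char: 'n')
  sorted[9] = qrrmsmlmtnnpsn$ur  (last char: 'r')
  sorted[10] = rmsmlmtnnpsn$urqr  (last char: 'r')
  sorted[11] = rqrrmsmlmtnnpsn$u  (last char: 'u')
  sorted[12] = rrmsmlmtnnpsn$urq  (last char: 'q')
  sorted[13] = smlmtnnpsn$urqrrm  (last char: 'm')
  sorted[14] = sn$urqrrmsmlmtnnp  (last char: 'p')
  sorted[15] = tnnpsn$urqrrmsmlm  (last char: 'm')
  sorted[16] = urqrrmsmlmtnnpsn$  (last char: '$')
Last column: nmsrlstnnrruqmpm$
Original string S is at sorted index 16

Answer: nmsrlstnnrruqmpm$
16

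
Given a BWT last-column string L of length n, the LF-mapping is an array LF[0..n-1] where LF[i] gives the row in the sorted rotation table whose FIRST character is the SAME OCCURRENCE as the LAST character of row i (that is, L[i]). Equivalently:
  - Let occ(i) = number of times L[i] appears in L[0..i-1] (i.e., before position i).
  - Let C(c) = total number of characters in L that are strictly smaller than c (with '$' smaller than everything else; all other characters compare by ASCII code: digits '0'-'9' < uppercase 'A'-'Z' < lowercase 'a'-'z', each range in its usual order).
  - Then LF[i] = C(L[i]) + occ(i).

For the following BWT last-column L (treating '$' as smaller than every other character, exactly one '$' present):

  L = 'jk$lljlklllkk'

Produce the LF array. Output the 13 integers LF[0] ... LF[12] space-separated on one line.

Answer: 1 3 0 7 8 2 9 4 10 11 12 5 6

Derivation:
Char counts: '$':1, 'j':2, 'k':4, 'l':6
C (first-col start): C('$')=0, C('j')=1, C('k')=3, C('l')=7
L[0]='j': occ=0, LF[0]=C('j')+0=1+0=1
L[1]='k': occ=0, LF[1]=C('k')+0=3+0=3
L[2]='$': occ=0, LF[2]=C('$')+0=0+0=0
L[3]='l': occ=0, LF[3]=C('l')+0=7+0=7
L[4]='l': occ=1, LF[4]=C('l')+1=7+1=8
L[5]='j': occ=1, LF[5]=C('j')+1=1+1=2
L[6]='l': occ=2, LF[6]=C('l')+2=7+2=9
L[7]='k': occ=1, LF[7]=C('k')+1=3+1=4
L[8]='l': occ=3, LF[8]=C('l')+3=7+3=10
L[9]='l': occ=4, LF[9]=C('l')+4=7+4=11
L[10]='l': occ=5, LF[10]=C('l')+5=7+5=12
L[11]='k': occ=2, LF[11]=C('k')+2=3+2=5
L[12]='k': occ=3, LF[12]=C('k')+3=3+3=6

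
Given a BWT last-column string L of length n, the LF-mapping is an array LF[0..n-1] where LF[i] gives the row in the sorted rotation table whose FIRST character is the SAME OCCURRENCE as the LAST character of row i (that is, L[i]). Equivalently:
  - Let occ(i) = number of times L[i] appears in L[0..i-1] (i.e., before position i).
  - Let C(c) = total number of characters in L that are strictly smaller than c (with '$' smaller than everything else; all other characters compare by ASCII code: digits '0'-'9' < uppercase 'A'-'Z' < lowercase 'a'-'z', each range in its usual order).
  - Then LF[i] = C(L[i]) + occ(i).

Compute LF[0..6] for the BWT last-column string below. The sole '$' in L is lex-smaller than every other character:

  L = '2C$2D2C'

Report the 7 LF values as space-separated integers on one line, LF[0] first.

Char counts: '$':1, '2':3, 'C':2, 'D':1
C (first-col start): C('$')=0, C('2')=1, C('C')=4, C('D')=6
L[0]='2': occ=0, LF[0]=C('2')+0=1+0=1
L[1]='C': occ=0, LF[1]=C('C')+0=4+0=4
L[2]='$': occ=0, LF[2]=C('$')+0=0+0=0
L[3]='2': occ=1, LF[3]=C('2')+1=1+1=2
L[4]='D': occ=0, LF[4]=C('D')+0=6+0=6
L[5]='2': occ=2, LF[5]=C('2')+2=1+2=3
L[6]='C': occ=1, LF[6]=C('C')+1=4+1=5

Answer: 1 4 0 2 6 3 5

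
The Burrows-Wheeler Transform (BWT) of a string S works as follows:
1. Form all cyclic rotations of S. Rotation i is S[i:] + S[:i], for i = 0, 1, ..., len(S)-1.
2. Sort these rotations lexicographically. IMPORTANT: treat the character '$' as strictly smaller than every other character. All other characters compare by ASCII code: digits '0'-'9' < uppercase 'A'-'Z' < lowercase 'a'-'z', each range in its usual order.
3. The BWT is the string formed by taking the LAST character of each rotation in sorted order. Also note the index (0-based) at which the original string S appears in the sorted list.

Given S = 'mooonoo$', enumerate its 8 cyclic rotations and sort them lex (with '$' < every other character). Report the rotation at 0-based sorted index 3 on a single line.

All 8 rotations (rotation i = S[i:]+S[:i]):
  rot[0] = mooonoo$
  rot[1] = ooonoo$m
  rot[2] = oonoo$mo
  rot[3] = onoo$moo
  rot[4] = noo$mooo
  rot[5] = oo$mooon
  rot[6] = o$mooono
  rot[7] = $mooonoo
Sorted (with $ < everything):
  sorted[0] = $mooonoo
  sorted[1] = mooonoo$
  sorted[2] = noo$mooo
  sorted[3] = o$mooono
  sorted[4] = onoo$moo
  sorted[5] = oo$mooon
  sorted[6] = oonoo$mo
  sorted[7] = ooonoo$m
sorted[3] = o$mooono

Answer: o$mooono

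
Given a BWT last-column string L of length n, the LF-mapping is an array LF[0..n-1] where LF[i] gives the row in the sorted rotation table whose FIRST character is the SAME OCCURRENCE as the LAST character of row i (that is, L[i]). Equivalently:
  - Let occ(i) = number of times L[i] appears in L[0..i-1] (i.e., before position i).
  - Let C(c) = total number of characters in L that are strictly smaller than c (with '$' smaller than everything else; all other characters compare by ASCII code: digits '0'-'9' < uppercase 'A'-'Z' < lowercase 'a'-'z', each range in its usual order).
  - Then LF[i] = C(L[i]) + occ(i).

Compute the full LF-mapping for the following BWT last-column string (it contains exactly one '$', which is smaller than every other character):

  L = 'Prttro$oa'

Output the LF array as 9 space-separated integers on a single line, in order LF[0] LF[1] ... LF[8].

Answer: 1 5 7 8 6 3 0 4 2

Derivation:
Char counts: '$':1, 'P':1, 'a':1, 'o':2, 'r':2, 't':2
C (first-col start): C('$')=0, C('P')=1, C('a')=2, C('o')=3, C('r')=5, C('t')=7
L[0]='P': occ=0, LF[0]=C('P')+0=1+0=1
L[1]='r': occ=0, LF[1]=C('r')+0=5+0=5
L[2]='t': occ=0, LF[2]=C('t')+0=7+0=7
L[3]='t': occ=1, LF[3]=C('t')+1=7+1=8
L[4]='r': occ=1, LF[4]=C('r')+1=5+1=6
L[5]='o': occ=0, LF[5]=C('o')+0=3+0=3
L[6]='$': occ=0, LF[6]=C('$')+0=0+0=0
L[7]='o': occ=1, LF[7]=C('o')+1=3+1=4
L[8]='a': occ=0, LF[8]=C('a')+0=2+0=2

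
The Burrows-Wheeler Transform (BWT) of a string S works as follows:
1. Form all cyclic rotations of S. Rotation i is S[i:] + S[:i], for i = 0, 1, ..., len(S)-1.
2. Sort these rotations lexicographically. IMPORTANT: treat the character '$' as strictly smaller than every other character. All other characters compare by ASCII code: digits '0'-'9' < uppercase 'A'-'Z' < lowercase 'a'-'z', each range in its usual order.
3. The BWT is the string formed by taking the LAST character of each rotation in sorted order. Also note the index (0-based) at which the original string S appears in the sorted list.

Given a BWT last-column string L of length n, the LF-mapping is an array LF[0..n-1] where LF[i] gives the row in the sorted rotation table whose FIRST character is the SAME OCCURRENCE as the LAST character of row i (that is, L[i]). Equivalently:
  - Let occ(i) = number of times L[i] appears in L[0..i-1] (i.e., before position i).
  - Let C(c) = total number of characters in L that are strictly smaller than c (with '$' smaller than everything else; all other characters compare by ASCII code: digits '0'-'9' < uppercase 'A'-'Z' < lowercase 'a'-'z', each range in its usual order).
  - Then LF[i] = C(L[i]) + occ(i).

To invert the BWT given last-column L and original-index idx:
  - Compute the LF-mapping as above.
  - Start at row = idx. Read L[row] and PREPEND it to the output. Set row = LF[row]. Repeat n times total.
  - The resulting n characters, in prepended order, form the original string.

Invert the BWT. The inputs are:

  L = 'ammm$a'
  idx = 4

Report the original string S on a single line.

LF mapping: 1 3 4 5 0 2
Walk LF starting at row 4, prepending L[row]:
  step 1: row=4, L[4]='$', prepend. Next row=LF[4]=0
  step 2: row=0, L[0]='a', prepend. Next row=LF[0]=1
  step 3: row=1, L[1]='m', prepend. Next row=LF[1]=3
  step 4: row=3, L[3]='m', prepend. Next row=LF[3]=5
  step 5: row=5, L[5]='a', prepend. Next row=LF[5]=2
  step 6: row=2, L[2]='m', prepend. Next row=LF[2]=4
Reversed output: mamma$

Answer: mamma$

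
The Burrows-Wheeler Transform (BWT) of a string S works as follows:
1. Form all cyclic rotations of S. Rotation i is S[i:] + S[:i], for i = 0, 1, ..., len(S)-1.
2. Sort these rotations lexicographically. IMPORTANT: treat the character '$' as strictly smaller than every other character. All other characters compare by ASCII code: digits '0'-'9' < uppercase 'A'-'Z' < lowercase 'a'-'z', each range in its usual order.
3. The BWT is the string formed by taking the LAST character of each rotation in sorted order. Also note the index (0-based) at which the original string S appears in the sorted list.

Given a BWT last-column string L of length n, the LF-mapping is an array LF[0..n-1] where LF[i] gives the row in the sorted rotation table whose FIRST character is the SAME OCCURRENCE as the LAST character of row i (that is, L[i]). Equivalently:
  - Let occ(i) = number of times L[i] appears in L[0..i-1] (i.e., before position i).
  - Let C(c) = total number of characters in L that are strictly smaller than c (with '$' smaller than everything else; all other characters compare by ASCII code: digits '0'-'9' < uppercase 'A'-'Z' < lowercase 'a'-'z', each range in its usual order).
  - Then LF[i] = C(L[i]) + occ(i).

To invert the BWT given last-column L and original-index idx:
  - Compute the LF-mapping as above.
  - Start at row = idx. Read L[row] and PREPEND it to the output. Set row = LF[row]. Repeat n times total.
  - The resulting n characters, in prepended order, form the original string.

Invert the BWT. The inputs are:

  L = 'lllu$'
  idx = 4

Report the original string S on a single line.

LF mapping: 1 2 3 4 0
Walk LF starting at row 4, prepending L[row]:
  step 1: row=4, L[4]='$', prepend. Next row=LF[4]=0
  step 2: row=0, L[0]='l', prepend. Next row=LF[0]=1
  step 3: row=1, L[1]='l', prepend. Next row=LF[1]=2
  step 4: row=2, L[2]='l', prepend. Next row=LF[2]=3
  step 5: row=3, L[3]='u', prepend. Next row=LF[3]=4
Reversed output: ulll$

Answer: ulll$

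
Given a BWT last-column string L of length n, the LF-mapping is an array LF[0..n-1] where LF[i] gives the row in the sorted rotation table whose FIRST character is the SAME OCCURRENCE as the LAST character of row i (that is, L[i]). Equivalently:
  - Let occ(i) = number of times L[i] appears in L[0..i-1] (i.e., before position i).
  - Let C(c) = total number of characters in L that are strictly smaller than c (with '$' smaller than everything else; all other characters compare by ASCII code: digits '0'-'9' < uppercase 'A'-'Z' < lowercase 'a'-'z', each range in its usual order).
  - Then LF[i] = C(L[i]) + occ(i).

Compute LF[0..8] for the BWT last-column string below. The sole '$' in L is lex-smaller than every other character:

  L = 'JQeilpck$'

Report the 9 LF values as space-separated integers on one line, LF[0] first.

Char counts: '$':1, 'J':1, 'Q':1, 'c':1, 'e':1, 'i':1, 'k':1, 'l':1, 'p':1
C (first-col start): C('$')=0, C('J')=1, C('Q')=2, C('c')=3, C('e')=4, C('i')=5, C('k')=6, C('l')=7, C('p')=8
L[0]='J': occ=0, LF[0]=C('J')+0=1+0=1
L[1]='Q': occ=0, LF[1]=C('Q')+0=2+0=2
L[2]='e': occ=0, LF[2]=C('e')+0=4+0=4
L[3]='i': occ=0, LF[3]=C('i')+0=5+0=5
L[4]='l': occ=0, LF[4]=C('l')+0=7+0=7
L[5]='p': occ=0, LF[5]=C('p')+0=8+0=8
L[6]='c': occ=0, LF[6]=C('c')+0=3+0=3
L[7]='k': occ=0, LF[7]=C('k')+0=6+0=6
L[8]='$': occ=0, LF[8]=C('$')+0=0+0=0

Answer: 1 2 4 5 7 8 3 6 0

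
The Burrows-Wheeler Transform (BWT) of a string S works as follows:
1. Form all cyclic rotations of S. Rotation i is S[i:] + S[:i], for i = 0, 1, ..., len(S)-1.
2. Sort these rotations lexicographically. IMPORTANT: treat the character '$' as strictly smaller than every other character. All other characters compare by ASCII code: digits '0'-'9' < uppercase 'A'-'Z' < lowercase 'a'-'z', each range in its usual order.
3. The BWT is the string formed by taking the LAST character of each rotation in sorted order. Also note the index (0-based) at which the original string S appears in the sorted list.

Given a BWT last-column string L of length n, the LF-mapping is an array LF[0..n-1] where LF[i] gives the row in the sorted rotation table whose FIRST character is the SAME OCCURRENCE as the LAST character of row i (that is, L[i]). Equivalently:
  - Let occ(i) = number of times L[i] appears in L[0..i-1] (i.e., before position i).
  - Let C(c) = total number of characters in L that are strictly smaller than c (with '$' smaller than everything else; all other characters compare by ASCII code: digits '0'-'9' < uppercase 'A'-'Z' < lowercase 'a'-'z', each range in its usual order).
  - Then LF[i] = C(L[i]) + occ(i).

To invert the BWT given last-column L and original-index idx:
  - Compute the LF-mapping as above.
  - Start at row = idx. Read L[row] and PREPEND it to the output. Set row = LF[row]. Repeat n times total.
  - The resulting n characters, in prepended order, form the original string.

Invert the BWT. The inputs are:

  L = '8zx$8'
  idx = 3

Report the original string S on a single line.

Answer: x8z8$

Derivation:
LF mapping: 1 4 3 0 2
Walk LF starting at row 3, prepending L[row]:
  step 1: row=3, L[3]='$', prepend. Next row=LF[3]=0
  step 2: row=0, L[0]='8', prepend. Next row=LF[0]=1
  step 3: row=1, L[1]='z', prepend. Next row=LF[1]=4
  step 4: row=4, L[4]='8', prepend. Next row=LF[4]=2
  step 5: row=2, L[2]='x', prepend. Next row=LF[2]=3
Reversed output: x8z8$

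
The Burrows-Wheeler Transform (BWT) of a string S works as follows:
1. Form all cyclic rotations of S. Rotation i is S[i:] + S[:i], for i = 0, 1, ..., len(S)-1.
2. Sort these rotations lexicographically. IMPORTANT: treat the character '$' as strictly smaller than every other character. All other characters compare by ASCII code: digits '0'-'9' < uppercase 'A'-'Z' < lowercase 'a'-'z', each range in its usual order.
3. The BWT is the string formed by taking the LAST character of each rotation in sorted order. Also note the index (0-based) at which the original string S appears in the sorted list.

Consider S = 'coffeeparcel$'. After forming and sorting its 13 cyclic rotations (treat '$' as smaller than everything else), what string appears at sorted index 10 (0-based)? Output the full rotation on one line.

All 13 rotations (rotation i = S[i:]+S[:i]):
  rot[0] = coffeeparcel$
  rot[1] = offeeparcel$c
  rot[2] = ffeeparcel$co
  rot[3] = feeparcel$cof
  rot[4] = eeparcel$coff
  rot[5] = eparcel$coffe
  rot[6] = parcel$coffee
  rot[7] = arcel$coffeep
  rot[8] = rcel$coffeepa
  rot[9] = cel$coffeepar
  rot[10] = el$coffeeparc
  rot[11] = l$coffeeparce
  rot[12] = $coffeeparcel
Sorted (with $ < everything):
  sorted[0] = $coffeeparcel
  sorted[1] = arcel$coffeep
  sorted[2] = cel$coffeepar
  sorted[3] = coffeeparcel$
  sorted[4] = eeparcel$coff
  sorted[5] = el$coffeeparc
  sorted[6] = eparcel$coffe
  sorted[7] = feeparcel$cof
  sorted[8] = ffeeparcel$co
  sorted[9] = l$coffeeparce
  sorted[10] = offeeparcel$c
  sorted[11] = parcel$coffee
  sorted[12] = rcel$coffeepa
sorted[10] = offeeparcel$c

Answer: offeeparcel$c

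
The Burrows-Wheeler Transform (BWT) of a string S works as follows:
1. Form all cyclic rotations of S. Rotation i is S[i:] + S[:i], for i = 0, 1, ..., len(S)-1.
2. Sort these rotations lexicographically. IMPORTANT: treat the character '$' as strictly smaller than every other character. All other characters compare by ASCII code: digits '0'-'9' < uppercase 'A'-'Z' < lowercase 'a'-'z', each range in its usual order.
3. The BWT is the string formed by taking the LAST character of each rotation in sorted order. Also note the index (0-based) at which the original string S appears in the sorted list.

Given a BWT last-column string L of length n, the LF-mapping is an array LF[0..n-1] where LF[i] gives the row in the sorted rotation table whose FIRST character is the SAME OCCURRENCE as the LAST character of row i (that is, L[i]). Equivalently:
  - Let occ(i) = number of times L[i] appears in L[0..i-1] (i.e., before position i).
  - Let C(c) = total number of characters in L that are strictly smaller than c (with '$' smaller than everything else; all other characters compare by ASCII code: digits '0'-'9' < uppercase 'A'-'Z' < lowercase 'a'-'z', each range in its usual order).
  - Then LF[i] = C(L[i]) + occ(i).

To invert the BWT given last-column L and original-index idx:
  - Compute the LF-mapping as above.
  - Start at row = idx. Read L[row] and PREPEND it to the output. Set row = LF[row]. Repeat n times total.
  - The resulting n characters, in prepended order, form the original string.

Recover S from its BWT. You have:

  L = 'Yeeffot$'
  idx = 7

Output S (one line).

LF mapping: 1 2 3 4 5 6 7 0
Walk LF starting at row 7, prepending L[row]:
  step 1: row=7, L[7]='$', prepend. Next row=LF[7]=0
  step 2: row=0, L[0]='Y', prepend. Next row=LF[0]=1
  step 3: row=1, L[1]='e', prepend. Next row=LF[1]=2
  step 4: row=2, L[2]='e', prepend. Next row=LF[2]=3
  step 5: row=3, L[3]='f', prepend. Next row=LF[3]=4
  step 6: row=4, L[4]='f', prepend. Next row=LF[4]=5
  step 7: row=5, L[5]='o', prepend. Next row=LF[5]=6
  step 8: row=6, L[6]='t', prepend. Next row=LF[6]=7
Reversed output: toffeeY$

Answer: toffeeY$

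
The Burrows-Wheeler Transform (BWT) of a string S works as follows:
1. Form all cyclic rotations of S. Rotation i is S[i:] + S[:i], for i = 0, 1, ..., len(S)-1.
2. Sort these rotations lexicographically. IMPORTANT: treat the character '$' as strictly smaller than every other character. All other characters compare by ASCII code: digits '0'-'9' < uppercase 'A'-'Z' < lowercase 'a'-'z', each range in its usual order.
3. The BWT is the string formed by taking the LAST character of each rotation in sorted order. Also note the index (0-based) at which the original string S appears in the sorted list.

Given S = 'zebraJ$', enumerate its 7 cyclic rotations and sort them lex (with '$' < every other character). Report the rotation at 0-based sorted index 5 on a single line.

Answer: raJ$zeb

Derivation:
All 7 rotations (rotation i = S[i:]+S[:i]):
  rot[0] = zebraJ$
  rot[1] = ebraJ$z
  rot[2] = braJ$ze
  rot[3] = raJ$zeb
  rot[4] = aJ$zebr
  rot[5] = J$zebra
  rot[6] = $zebraJ
Sorted (with $ < everything):
  sorted[0] = $zebraJ
  sorted[1] = J$zebra
  sorted[2] = aJ$zebr
  sorted[3] = braJ$ze
  sorted[4] = ebraJ$z
  sorted[5] = raJ$zeb
  sorted[6] = zebraJ$
sorted[5] = raJ$zeb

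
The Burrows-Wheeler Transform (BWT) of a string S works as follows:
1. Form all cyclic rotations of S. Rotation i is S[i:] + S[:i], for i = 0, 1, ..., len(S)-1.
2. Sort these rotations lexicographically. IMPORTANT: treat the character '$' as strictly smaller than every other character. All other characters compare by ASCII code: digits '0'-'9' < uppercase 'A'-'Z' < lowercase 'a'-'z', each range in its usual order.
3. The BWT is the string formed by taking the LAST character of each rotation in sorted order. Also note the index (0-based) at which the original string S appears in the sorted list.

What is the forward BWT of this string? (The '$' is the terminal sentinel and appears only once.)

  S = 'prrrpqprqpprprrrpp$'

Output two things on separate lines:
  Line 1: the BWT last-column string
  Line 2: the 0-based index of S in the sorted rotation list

All 19 rotations (rotation i = S[i:]+S[:i]):
  rot[0] = prrrpqprqpprprrrpp$
  rot[1] = rrrpqprqpprprrrpp$p
  rot[2] = rrpqprqpprprrrpp$pr
  rot[3] = rpqprqpprprrrpp$prr
  rot[4] = pqprqpprprrrpp$prrr
  rot[5] = qprqpprprrrpp$prrrp
  rot[6] = prqpprprrrpp$prrrpq
  rot[7] = rqpprprrrpp$prrrpqp
  rot[8] = qpprprrrpp$prrrpqpr
  rot[9] = pprprrrpp$prrrpqprq
  rot[10] = prprrrpp$prrrpqprqp
  rot[11] = rprrrpp$prrrpqprqpp
  rot[12] = prrrpp$prrrpqprqppr
  rot[13] = rrrpp$prrrpqprqpprp
  rot[14] = rrpp$prrrpqprqpprpr
  rot[15] = rpp$prrrpqprqpprprr
  rot[16] = pp$prrrpqprqpprprrr
  rot[17] = p$prrrpqprqpprprrrp
  rot[18] = $prrrpqprqpprprrrpp
Sorted (with $ < everything):
  sorted[0] = $prrrpqprqpprprrrpp  (last char: 'p')
  sorted[1] = p$prrrpqprqpprprrrp  (last char: 'p')
  sorted[2] = pp$prrrpqprqpprprrr  (last char: 'r')
  sorted[3] = pprprrrpp$prrrpqprq  (last char: 'q')
  sorted[4] = pqprqpprprrrpp$prrr  (last char: 'r')
  sorted[5] = prprrrpp$prrrpqprqp  (last char: 'p')
  sorted[6] = prqpprprrrpp$prrrpq  (last char: 'q')
  sorted[7] = prrrpp$prrrpqprqppr  (last char: 'r')
  sorted[8] = prrrpqprqpprprrrpp$  (last char: '$')
  sorted[9] = qpprprrrpp$prrrpqpr  (last char: 'r')
  sorted[10] = qprqpprprrrpp$prrrp  (last char: 'p')
  sorted[11] = rpp$prrrpqprqpprprr  (last char: 'r')
  sorted[12] = rpqprqpprprrrpp$prr  (last char: 'r')
  sorted[13] = rprrrpp$prrrpqprqpp  (last char: 'p')
  sorted[14] = rqpprprrrpp$prrrpqp  (last char: 'p')
  sorted[15] = rrpp$prrrpqprqpprpr  (last char: 'r')
  sorted[16] = rrpqprqpprprrrpp$pr  (last char: 'r')
  sorted[17] = rrrpp$prrrpqprqpprp  (last char: 'p')
  sorted[18] = rrrpqprqpprprrrpp$p  (last char: 'p')
Last column: pprqrpqr$rprrpprrpp
Original string S is at sorted index 8

Answer: pprqrpqr$rprrpprrpp
8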